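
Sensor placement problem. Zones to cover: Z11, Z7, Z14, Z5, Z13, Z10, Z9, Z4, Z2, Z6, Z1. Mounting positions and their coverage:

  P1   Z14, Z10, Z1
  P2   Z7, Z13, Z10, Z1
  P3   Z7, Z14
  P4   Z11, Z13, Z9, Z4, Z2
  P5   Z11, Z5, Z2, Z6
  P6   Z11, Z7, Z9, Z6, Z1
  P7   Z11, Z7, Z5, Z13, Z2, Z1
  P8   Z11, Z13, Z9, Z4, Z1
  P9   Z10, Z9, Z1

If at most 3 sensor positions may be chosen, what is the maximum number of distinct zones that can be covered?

Choosing P1, P4, P5 covers {Z11, Z14, Z5, Z13, Z10, Z9, Z4, Z2, Z6, Z1} — 10 zones.
No choice of 3 sensor positions does better; here Z7 is left uncovered.

10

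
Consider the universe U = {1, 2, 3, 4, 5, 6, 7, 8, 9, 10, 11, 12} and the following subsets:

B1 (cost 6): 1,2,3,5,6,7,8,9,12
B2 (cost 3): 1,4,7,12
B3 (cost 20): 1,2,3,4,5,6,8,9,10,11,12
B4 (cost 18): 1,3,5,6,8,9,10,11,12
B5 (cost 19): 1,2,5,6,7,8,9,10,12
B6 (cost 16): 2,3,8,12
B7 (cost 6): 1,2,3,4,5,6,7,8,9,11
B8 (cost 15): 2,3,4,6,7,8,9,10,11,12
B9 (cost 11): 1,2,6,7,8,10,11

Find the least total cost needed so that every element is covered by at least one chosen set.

20

B1, B2, B9 cover every element at cost 6 + 3 + 11 = 20.
Any cover uses at least 2 sets; among all covering selections none totals below 20.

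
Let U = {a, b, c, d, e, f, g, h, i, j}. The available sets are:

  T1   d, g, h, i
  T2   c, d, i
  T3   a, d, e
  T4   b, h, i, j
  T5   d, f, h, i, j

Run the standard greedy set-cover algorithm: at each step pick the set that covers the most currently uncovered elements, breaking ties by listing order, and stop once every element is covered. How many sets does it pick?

5

Pick 1: T5 covers 5 new elements (d, f, h, i, j).
Pick 2: T3 covers 2 new elements (a, e).
Pick 3: T1 covers 1 new elements (g).
Pick 4: T2 covers 1 new elements (c).
Pick 5: T4 covers 1 new elements (b).
Greedy uses 5 sets.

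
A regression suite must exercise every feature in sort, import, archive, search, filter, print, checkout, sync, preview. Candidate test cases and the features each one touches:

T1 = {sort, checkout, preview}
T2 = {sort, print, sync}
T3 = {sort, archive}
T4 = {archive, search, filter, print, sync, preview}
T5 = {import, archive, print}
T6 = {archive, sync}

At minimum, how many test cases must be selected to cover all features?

3

T1, T4, T5 together cover {sort, import, archive, search, filter, print, checkout, sync, preview} — every feature.
No 2 of the 6 test cases cover everything (all 15 pairs fall short), so 3 is minimum.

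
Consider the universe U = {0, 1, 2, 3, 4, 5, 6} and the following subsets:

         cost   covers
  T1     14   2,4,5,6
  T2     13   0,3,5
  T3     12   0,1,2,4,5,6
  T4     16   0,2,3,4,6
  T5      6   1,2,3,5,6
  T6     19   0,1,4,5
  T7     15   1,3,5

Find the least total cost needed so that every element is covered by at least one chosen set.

18

T3, T5 cover every element at cost 12 + 6 = 18.
Any cover uses at least 2 sets; among all covering selections none totals below 18.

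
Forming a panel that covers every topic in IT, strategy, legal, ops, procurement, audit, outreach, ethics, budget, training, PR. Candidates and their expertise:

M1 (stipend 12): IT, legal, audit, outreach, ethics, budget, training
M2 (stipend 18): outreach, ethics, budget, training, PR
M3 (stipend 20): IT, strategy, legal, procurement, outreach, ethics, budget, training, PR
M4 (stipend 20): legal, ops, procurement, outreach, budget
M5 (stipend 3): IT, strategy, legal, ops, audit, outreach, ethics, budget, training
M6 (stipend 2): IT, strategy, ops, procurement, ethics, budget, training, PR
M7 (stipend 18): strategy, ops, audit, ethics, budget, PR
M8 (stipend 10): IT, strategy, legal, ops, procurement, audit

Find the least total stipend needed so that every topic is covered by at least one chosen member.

M5, M6 cover every topic at stipend 3 + 2 = 5.
Any cover uses at least 2 members; among all covering selections none totals below 5.

5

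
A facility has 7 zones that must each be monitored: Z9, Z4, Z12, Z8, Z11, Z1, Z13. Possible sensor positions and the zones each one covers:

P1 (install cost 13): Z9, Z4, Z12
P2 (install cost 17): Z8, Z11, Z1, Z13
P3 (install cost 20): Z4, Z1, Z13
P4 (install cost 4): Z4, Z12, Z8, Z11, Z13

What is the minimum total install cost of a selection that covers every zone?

P1, P2 cover every zone at install cost 13 + 17 = 30.
Any cover uses at least 2 sensor positions; among all covering selections none totals below 30.

30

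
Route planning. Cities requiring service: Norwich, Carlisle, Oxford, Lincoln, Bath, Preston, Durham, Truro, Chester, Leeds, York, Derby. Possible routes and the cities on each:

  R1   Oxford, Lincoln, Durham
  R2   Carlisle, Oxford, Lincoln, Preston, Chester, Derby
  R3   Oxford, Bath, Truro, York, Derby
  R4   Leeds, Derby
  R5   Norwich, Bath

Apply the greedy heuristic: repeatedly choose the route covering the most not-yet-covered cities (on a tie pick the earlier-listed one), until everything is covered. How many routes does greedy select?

Pick 1: R2 covers 6 new cities (Carlisle, Oxford, Lincoln, Preston, Chester, Derby).
Pick 2: R3 covers 3 new cities (Bath, Truro, York).
Pick 3: R1 covers 1 new cities (Durham).
Pick 4: R4 covers 1 new cities (Leeds).
Pick 5: R5 covers 1 new cities (Norwich).
Greedy uses 5 routes.

5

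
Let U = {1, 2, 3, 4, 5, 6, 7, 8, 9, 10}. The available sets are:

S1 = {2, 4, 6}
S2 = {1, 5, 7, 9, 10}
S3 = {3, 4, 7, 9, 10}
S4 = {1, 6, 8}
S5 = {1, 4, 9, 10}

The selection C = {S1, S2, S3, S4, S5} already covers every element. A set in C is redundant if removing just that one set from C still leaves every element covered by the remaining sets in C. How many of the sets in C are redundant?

Drop S1: 2 uncovered — not redundant.
Drop S2: 5 uncovered — not redundant.
Drop S3: 3 uncovered — not redundant.
Drop S4: 8 uncovered — not redundant.
Drop S5: the rest still cover every element — redundant.
1 redundant: S5.

1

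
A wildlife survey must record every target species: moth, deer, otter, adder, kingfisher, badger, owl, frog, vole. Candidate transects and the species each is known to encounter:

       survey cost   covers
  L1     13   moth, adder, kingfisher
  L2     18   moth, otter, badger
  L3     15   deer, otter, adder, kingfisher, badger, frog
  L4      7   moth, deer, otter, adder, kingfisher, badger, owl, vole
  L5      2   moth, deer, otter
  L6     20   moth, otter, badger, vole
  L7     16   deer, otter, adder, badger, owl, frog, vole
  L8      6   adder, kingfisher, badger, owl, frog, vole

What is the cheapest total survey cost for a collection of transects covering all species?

8

L5, L8 cover every species at survey cost 2 + 6 = 8.
Any cover uses at least 2 transects; among all covering selections none totals below 8.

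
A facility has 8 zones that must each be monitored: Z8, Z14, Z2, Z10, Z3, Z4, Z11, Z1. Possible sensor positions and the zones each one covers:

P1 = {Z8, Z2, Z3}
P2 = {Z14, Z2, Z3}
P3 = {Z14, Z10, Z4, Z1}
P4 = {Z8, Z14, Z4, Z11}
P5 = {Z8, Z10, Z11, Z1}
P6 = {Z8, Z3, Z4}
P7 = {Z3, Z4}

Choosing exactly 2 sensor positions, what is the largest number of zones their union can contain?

Choosing P1, P3 covers {Z8, Z14, Z2, Z10, Z3, Z4, Z1} — 7 zones.
No choice of 2 sensor positions does better; here Z11 is left uncovered.

7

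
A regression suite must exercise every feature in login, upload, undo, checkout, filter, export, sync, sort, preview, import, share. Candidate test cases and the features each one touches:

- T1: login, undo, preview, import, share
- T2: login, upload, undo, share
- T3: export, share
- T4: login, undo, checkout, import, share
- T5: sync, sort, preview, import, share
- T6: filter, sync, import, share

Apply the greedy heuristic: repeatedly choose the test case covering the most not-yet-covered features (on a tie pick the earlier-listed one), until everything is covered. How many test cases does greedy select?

6

Pick 1: T1 covers 5 new features (login, undo, preview, import, share).
Pick 2: T5 covers 2 new features (sync, sort).
Pick 3: T2 covers 1 new features (upload).
Pick 4: T3 covers 1 new features (export).
Pick 5: T4 covers 1 new features (checkout).
Pick 6: T6 covers 1 new features (filter).
Greedy uses 6 test cases. (The true minimum is 5.)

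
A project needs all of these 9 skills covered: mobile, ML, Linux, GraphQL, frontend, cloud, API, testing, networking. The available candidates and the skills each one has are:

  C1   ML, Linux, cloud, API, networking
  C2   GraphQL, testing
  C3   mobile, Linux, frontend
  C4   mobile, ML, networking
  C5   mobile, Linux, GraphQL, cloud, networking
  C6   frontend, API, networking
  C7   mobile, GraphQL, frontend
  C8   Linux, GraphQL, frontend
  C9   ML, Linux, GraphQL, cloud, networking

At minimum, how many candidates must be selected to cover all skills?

3

C1, C2, C3 together cover {mobile, ML, Linux, GraphQL, frontend, cloud, API, testing, networking} — every skill.
No 2 of the 9 candidates cover everything (all 36 pairs fall short), so 3 is minimum.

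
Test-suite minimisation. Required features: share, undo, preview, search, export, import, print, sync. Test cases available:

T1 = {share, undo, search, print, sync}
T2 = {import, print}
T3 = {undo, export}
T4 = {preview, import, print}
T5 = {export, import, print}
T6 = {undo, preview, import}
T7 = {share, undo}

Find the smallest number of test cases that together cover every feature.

3

T1, T3, T4 together cover {share, undo, preview, search, export, import, print, sync} — every feature.
No 2 of the 7 test cases cover everything (all 21 pairs fall short), so 3 is minimum.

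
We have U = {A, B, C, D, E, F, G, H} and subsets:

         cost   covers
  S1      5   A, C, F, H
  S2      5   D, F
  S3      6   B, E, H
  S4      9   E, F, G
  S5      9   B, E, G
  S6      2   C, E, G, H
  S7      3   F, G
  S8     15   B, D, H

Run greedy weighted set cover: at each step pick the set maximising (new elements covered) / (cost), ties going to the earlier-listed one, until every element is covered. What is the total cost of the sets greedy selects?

18

Pick 1: S6 adds 4 new (C, E, G, H) at cost 2 (ratio 4/2).
Pick 2: S1 adds 2 new (A, F) at cost 5 (ratio 2/5).
Pick 3: S2 adds 1 new (D) at cost 5 (ratio 1/5).
Pick 4: S3 adds 1 new (B) at cost 6 (ratio 1/6).
Greedy total cost: 2 + 5 + 5 + 6 = 18.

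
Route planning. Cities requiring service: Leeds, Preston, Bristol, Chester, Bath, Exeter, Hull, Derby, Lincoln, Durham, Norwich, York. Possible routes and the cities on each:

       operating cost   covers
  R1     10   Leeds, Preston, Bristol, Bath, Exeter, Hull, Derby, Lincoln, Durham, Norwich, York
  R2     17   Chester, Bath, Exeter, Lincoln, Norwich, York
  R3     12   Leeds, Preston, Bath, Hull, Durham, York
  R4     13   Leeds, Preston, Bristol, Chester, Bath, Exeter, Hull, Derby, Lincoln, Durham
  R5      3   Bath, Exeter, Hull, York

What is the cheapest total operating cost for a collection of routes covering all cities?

23

R1, R4 cover every city at operating cost 10 + 13 = 23.
Any cover uses at least 2 routes; among all covering selections none totals below 23.
Greedy by coverage-per-operating cost would pick R5, R1, R4 for 26 — worse than the optimum 23.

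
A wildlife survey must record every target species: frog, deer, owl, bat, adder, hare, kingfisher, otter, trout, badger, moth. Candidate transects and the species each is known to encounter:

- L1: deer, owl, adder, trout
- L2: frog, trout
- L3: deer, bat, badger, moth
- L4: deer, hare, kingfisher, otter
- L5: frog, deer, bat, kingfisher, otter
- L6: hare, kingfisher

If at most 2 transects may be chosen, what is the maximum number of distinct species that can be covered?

Choosing L1, L5 covers {frog, deer, owl, bat, adder, kingfisher, otter, trout} — 8 species.
No choice of 2 transects does better; here hare, badger, moth are left uncovered.

8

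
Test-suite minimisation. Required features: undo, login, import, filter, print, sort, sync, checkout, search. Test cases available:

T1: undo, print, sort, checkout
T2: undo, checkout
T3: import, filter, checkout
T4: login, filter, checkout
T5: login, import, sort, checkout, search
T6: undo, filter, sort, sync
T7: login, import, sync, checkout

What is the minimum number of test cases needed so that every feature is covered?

3

T1, T5, T6 together cover {undo, login, import, filter, print, sort, sync, checkout, search} — every feature.
No 2 of the 7 test cases cover everything (all 21 pairs fall short), so 3 is minimum.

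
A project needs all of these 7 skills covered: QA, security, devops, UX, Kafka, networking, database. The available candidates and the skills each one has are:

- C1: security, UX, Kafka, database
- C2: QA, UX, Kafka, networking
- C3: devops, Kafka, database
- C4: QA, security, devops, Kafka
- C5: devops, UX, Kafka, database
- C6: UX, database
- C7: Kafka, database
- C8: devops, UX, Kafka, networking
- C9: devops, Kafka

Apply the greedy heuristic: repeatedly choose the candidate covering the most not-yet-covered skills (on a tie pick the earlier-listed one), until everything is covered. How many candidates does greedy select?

Pick 1: C1 covers 4 new skills (security, UX, Kafka, database).
Pick 2: C2 covers 2 new skills (QA, networking).
Pick 3: C3 covers 1 new skills (devops).
Greedy uses 3 candidates.

3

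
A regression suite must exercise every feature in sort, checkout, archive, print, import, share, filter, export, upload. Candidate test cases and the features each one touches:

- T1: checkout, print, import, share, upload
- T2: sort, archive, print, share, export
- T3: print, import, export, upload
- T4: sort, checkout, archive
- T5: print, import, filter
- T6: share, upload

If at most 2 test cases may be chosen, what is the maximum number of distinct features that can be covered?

8

Choosing T1, T2 covers {sort, checkout, archive, print, import, share, export, upload} — 8 features.
No choice of 2 test cases does better; here filter is left uncovered.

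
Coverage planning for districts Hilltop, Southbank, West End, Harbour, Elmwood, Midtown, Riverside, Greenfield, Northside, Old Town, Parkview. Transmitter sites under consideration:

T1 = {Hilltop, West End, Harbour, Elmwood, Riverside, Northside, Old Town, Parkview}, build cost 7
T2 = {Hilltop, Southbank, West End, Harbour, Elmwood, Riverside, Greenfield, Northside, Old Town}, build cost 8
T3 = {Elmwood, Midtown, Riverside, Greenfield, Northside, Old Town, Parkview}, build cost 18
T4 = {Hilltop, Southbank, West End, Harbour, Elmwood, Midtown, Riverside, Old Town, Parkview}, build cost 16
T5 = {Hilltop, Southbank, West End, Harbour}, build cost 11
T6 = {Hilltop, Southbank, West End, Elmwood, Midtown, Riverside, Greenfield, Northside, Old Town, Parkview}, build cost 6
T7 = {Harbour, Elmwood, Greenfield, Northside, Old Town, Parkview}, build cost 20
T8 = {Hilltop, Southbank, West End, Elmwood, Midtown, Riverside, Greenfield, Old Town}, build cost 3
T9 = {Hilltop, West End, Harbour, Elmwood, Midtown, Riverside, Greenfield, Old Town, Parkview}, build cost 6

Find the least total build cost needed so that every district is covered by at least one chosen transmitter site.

10

T1, T8 cover every district at build cost 7 + 3 = 10.
Any cover uses at least 2 transmitter sites; among all covering selections none totals below 10.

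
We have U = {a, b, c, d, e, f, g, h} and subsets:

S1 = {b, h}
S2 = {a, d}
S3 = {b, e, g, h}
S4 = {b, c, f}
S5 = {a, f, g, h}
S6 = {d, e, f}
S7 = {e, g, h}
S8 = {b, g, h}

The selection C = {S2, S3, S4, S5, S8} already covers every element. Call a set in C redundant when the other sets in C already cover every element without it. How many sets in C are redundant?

Drop S2: d uncovered — not redundant.
Drop S3: e uncovered — not redundant.
Drop S4: c uncovered — not redundant.
Drop S5: the rest still cover every element — redundant.
Drop S8: the rest still cover every element — redundant.
2 redundant: S5, S8.

2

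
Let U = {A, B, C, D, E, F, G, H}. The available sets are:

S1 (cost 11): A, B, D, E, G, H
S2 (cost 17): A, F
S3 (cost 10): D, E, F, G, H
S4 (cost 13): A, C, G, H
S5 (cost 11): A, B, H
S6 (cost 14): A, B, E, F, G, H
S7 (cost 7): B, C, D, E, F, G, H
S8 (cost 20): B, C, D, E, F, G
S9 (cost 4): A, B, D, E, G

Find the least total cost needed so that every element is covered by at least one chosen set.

S7, S9 cover every element at cost 7 + 4 = 11.
Any cover uses at least 2 sets; among all covering selections none totals below 11.

11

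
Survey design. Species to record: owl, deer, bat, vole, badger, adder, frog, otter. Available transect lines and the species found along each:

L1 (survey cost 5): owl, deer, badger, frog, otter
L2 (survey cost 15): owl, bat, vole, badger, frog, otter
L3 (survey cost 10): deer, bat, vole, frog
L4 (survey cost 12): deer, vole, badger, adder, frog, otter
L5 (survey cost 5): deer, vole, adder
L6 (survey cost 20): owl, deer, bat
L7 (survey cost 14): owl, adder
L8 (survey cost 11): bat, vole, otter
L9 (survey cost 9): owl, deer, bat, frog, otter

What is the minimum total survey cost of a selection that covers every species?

19

L1, L5, L9 cover every species at survey cost 5 + 5 + 9 = 19.
Any cover uses at least 2 transects; among all covering selections none totals below 19.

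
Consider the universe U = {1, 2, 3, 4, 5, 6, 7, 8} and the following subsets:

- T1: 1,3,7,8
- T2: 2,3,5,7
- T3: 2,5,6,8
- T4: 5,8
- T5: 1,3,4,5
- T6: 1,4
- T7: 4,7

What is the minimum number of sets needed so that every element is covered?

T1, T3, T5 together cover {1, 2, 3, 4, 5, 6, 7, 8} — every element.
No 2 of the 7 sets cover everything (all 21 pairs fall short), so 3 is minimum.

3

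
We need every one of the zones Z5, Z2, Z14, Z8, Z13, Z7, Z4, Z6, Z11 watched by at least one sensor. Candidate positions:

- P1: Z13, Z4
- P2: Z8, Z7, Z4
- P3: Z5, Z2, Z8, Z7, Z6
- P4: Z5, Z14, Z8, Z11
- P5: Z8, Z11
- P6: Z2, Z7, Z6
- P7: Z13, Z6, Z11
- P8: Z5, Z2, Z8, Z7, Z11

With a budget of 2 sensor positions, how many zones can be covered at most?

Choosing P1, P3 covers {Z5, Z2, Z8, Z13, Z7, Z4, Z6} — 7 zones.
No choice of 2 sensor positions does better; here Z14, Z11 are left uncovered.

7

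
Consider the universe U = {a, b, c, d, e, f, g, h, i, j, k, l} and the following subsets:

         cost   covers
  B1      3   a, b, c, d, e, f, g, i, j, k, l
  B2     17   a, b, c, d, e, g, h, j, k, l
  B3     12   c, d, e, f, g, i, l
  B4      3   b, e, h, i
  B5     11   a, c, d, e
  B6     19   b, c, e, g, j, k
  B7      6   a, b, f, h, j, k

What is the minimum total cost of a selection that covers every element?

B1, B4 cover every element at cost 3 + 3 = 6.
Any cover uses at least 2 sets; among all covering selections none totals below 6.

6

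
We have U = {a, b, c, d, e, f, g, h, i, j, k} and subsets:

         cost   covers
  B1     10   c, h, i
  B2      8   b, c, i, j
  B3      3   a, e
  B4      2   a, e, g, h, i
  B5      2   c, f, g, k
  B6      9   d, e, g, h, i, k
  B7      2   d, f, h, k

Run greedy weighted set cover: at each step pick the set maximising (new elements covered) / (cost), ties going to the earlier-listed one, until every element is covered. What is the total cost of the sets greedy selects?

14

Pick 1: B4 adds 5 new (a, e, g, h, i) at cost 2 (ratio 5/2).
Pick 2: B5 adds 3 new (c, f, k) at cost 2 (ratio 3/2).
Pick 3: B7 adds 1 new (d) at cost 2 (ratio 1/2).
Pick 4: B2 adds 2 new (b, j) at cost 8 (ratio 2/8).
Greedy total cost: 2 + 2 + 2 + 8 = 14. (The true optimum is 12, so greedy overshoots here.)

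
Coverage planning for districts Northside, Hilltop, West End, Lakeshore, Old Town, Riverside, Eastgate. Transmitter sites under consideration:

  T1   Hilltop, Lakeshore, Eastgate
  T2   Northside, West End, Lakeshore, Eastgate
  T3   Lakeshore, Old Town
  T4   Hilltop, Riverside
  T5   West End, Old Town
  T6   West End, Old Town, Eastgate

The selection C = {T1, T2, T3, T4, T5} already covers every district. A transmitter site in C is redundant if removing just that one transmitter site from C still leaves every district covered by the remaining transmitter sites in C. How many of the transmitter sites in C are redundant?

Drop T1: the rest still cover every district — redundant.
Drop T2: Northside uncovered — not redundant.
Drop T3: the rest still cover every district — redundant.
Drop T4: Riverside uncovered — not redundant.
Drop T5: the rest still cover every district — redundant.
3 redundant: T1, T3, T5.

3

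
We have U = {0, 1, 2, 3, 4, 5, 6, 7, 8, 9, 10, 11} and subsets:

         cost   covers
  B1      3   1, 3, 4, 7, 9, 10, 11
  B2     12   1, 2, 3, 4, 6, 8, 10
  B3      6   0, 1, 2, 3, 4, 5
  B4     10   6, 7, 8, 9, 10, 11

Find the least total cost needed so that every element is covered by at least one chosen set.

16

B3, B4 cover every element at cost 6 + 10 = 16.
Any cover uses at least 2 sets; among all covering selections none totals below 16.
Greedy by coverage-per-cost would pick B1, B3, B4 for 19 — worse than the optimum 16.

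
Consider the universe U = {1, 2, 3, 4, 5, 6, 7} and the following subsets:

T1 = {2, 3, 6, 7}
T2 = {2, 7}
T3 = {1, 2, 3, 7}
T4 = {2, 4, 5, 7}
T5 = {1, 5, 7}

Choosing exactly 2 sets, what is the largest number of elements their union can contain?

6

Choosing T1, T4 covers {2, 3, 4, 5, 6, 7} — 6 elements.
No choice of 2 sets does better; here 1 is left uncovered.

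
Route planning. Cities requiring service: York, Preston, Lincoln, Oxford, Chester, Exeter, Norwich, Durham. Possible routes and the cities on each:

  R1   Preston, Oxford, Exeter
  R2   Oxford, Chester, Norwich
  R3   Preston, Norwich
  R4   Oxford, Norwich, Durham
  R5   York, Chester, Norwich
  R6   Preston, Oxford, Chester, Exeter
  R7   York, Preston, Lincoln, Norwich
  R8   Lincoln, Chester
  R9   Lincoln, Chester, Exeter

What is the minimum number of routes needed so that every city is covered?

3

R4, R6, R7 together cover {York, Preston, Lincoln, Oxford, Chester, Exeter, Norwich, Durham} — every city.
No 2 of the 9 routes cover everything (all 36 pairs fall short), so 3 is minimum.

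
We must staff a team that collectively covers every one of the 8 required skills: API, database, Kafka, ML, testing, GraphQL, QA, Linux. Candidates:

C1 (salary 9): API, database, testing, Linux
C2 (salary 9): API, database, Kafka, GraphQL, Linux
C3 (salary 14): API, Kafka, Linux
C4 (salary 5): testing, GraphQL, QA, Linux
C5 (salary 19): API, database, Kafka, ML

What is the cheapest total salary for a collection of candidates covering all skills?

24

C4, C5 cover every skill at salary 5 + 19 = 24.
Any cover uses at least 2 candidates; among all covering selections none totals below 24.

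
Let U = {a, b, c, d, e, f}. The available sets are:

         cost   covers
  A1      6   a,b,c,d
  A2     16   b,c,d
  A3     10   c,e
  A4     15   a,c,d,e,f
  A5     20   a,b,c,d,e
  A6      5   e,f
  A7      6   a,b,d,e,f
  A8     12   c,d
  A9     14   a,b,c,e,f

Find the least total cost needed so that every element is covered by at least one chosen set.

11

A1, A6 cover every element at cost 6 + 5 = 11.
Any cover uses at least 2 sets; among all covering selections none totals below 11.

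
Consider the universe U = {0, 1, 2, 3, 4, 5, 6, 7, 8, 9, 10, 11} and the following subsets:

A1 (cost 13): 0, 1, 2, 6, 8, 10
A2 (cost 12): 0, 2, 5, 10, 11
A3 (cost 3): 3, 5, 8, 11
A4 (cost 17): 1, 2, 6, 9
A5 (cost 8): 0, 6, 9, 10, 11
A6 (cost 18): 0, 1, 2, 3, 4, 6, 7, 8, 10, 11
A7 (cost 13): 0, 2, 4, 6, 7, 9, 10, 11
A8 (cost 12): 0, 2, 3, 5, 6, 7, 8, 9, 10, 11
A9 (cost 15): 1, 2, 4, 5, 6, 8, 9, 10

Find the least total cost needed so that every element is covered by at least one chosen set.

27

A8, A9 cover every element at cost 12 + 15 = 27.
Any cover uses at least 2 sets; among all covering selections none totals below 27.
Greedy by coverage-per-cost would pick A3, A7, A1 for 29 — worse than the optimum 27.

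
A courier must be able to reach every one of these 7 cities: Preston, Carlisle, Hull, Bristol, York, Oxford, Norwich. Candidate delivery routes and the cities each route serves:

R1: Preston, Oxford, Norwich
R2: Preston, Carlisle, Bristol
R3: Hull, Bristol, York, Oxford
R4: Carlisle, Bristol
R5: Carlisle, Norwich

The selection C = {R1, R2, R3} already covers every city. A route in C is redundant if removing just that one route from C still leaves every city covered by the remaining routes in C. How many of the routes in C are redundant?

Drop R1: Norwich uncovered — not redundant.
Drop R2: Carlisle uncovered — not redundant.
Drop R3: Hull, York uncovered — not redundant.
None of the routes in C is redundant.

0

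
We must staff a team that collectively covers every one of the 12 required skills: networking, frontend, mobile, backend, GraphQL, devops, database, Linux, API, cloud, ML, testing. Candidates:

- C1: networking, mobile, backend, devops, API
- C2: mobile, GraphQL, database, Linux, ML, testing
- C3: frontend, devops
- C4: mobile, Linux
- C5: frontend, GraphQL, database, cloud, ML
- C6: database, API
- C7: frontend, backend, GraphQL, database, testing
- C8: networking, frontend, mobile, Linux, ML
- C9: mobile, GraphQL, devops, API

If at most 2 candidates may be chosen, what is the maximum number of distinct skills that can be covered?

10

Choosing C1, C2 covers {networking, mobile, backend, GraphQL, devops, database, Linux, API, ML, testing} — 10 skills.
No choice of 2 candidates does better; here frontend, cloud are left uncovered.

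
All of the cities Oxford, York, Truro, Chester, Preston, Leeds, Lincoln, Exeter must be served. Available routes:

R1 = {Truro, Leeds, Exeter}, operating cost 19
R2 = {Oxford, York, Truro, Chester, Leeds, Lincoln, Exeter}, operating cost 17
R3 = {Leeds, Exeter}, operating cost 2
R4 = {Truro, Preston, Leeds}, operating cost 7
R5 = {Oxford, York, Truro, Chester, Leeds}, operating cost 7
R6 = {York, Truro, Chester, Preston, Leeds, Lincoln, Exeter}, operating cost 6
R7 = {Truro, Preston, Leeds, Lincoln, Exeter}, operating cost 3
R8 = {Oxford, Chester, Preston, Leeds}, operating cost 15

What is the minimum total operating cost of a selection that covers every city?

10

R5, R7 cover every city at operating cost 7 + 3 = 10.
Any cover uses at least 2 routes; among all covering selections none totals below 10.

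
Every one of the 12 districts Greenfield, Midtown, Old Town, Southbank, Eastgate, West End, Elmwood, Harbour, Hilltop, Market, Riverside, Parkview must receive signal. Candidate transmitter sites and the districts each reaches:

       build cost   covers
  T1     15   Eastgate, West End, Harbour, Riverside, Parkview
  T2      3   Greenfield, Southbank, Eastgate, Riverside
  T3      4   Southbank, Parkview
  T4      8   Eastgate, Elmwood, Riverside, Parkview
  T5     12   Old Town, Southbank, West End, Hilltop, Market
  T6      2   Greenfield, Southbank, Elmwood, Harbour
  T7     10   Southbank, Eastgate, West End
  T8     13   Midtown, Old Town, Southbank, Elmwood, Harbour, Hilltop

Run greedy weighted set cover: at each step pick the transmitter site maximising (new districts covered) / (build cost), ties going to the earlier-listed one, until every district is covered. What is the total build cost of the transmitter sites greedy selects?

34

Pick 1: T6 adds 4 new (Greenfield, Southbank, Elmwood, Harbour) at build cost 2 (ratio 4/2).
Pick 2: T2 adds 2 new (Eastgate, Riverside) at build cost 3 (ratio 2/3).
Pick 3: T5 adds 4 new (Old Town, West End, Hilltop, Market) at build cost 12 (ratio 4/12).
Pick 4: T3 adds 1 new (Parkview) at build cost 4 (ratio 1/4).
Pick 5: T8 adds 1 new (Midtown) at build cost 13 (ratio 1/13).
Greedy total build cost: 2 + 3 + 12 + 4 + 13 = 34. (The true optimum is 32, so greedy overshoots here.)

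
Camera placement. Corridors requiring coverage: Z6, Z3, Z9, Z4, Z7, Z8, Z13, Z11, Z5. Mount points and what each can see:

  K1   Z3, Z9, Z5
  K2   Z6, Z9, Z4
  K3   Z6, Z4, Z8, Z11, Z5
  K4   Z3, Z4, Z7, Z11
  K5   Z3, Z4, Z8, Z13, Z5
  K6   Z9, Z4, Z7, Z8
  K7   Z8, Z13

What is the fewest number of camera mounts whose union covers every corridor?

K2, K4, K5 together cover {Z6, Z3, Z9, Z4, Z7, Z8, Z13, Z11, Z5} — every corridor.
No 2 of the 7 camera mounts cover everything (all 21 pairs fall short), so 3 is minimum.
Greedy (largest uncovered first) would take K3, K1, K4, K5 — 4 camera mounts — but 3 suffice.

3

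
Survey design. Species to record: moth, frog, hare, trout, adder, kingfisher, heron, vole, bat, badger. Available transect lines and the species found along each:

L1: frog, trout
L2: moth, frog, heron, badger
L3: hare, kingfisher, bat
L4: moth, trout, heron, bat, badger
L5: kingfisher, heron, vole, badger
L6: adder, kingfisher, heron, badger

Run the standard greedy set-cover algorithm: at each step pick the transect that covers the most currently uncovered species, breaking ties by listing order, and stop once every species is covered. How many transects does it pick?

5

Pick 1: L4 covers 5 new species (moth, trout, heron, bat, badger).
Pick 2: L3 covers 2 new species (hare, kingfisher).
Pick 3: L1 covers 1 new species (frog).
Pick 4: L5 covers 1 new species (vole).
Pick 5: L6 covers 1 new species (adder).
Greedy uses 5 transects.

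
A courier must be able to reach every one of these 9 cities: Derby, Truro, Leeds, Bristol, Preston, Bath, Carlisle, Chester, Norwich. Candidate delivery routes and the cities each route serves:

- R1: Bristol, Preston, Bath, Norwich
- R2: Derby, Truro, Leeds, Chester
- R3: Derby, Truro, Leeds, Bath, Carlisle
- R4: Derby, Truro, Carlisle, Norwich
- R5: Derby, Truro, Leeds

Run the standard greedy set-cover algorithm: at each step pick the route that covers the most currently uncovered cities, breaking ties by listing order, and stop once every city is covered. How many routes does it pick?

3

Pick 1: R3 covers 5 new cities (Derby, Truro, Leeds, Bath, Carlisle).
Pick 2: R1 covers 3 new cities (Bristol, Preston, Norwich).
Pick 3: R2 covers 1 new cities (Chester).
Greedy uses 3 routes.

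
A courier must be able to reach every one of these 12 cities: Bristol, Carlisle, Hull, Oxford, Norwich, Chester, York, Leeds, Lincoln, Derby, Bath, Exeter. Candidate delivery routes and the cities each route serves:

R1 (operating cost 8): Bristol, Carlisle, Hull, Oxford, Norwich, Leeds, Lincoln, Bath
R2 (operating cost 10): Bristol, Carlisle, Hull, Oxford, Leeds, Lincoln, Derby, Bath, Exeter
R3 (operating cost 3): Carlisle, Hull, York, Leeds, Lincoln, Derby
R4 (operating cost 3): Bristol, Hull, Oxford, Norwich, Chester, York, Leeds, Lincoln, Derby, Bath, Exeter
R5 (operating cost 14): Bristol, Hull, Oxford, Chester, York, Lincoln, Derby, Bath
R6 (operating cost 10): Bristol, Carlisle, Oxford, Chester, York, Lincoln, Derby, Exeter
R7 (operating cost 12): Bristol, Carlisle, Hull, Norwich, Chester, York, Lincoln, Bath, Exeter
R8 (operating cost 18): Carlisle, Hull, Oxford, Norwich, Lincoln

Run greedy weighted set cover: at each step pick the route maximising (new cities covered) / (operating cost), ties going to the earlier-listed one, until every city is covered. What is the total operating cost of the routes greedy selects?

6

Pick 1: R4 adds 11 new (Bristol, Hull, Oxford, Norwich, Chester, York, Leeds, Lincoln, Derby, Bath, Exeter) at operating cost 3 (ratio 11/3).
Pick 2: R3 adds 1 new (Carlisle) at operating cost 3 (ratio 1/3).
Greedy total operating cost: 3 + 3 = 6.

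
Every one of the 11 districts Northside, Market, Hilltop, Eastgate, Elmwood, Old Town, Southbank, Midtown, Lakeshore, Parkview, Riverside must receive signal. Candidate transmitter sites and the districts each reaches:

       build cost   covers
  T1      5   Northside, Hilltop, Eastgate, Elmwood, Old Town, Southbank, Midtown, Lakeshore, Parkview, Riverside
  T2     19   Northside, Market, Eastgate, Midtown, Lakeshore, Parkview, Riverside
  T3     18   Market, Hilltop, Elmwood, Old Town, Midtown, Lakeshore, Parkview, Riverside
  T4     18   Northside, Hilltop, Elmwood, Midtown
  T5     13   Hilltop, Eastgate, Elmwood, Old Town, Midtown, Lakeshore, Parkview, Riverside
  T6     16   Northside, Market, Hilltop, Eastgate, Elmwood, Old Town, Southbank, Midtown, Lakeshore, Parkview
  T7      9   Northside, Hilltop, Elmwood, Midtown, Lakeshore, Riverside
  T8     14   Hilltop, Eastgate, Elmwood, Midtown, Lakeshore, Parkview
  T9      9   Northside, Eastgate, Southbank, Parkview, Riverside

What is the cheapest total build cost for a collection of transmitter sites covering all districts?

T1, T6 cover every district at build cost 5 + 16 = 21.
Any cover uses at least 2 transmitter sites; among all covering selections none totals below 21.

21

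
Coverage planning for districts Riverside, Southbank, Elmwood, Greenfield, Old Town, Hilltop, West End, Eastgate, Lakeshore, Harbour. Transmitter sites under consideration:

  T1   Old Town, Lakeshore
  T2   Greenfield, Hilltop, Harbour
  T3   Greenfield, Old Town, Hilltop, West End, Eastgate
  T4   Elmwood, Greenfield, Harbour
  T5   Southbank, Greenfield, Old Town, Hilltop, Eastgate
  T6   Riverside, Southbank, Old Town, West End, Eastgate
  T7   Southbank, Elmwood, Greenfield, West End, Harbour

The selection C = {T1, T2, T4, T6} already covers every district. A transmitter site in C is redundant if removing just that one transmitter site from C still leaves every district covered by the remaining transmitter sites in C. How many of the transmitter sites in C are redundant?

Drop T1: Lakeshore uncovered — not redundant.
Drop T2: Hilltop uncovered — not redundant.
Drop T4: Elmwood uncovered — not redundant.
Drop T6: Riverside, Southbank, West End, Eastgate uncovered — not redundant.
None of the transmitter sites in C is redundant.

0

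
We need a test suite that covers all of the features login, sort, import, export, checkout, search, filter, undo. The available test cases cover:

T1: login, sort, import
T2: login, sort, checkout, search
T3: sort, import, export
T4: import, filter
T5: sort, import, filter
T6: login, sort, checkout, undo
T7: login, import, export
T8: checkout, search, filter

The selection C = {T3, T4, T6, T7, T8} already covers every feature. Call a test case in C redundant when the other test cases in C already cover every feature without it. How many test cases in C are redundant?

3

Drop T3: the rest still cover every feature — redundant.
Drop T4: the rest still cover every feature — redundant.
Drop T6: undo uncovered — not redundant.
Drop T7: the rest still cover every feature — redundant.
Drop T8: search uncovered — not redundant.
3 redundant: T3, T4, T7.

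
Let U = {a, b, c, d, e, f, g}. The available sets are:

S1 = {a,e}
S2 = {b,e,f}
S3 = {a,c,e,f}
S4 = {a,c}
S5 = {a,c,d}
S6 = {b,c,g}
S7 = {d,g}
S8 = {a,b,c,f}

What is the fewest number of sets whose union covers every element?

S1, S7, S8 together cover {a, b, c, d, e, f, g} — every element.
No 2 of the 8 sets cover everything (all 28 pairs fall short), so 3 is minimum.

3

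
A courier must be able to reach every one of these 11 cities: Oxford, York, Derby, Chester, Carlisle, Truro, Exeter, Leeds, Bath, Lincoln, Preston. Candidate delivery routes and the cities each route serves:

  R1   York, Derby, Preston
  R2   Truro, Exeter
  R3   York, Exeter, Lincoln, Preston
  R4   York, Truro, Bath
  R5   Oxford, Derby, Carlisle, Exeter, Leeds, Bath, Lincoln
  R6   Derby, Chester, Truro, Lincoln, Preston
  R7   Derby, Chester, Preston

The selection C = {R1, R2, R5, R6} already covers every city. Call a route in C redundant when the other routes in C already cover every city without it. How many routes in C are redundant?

1

Drop R1: York uncovered — not redundant.
Drop R2: the rest still cover every city — redundant.
Drop R5: Oxford, Carlisle, Leeds, Bath uncovered — not redundant.
Drop R6: Chester uncovered — not redundant.
1 redundant: R2.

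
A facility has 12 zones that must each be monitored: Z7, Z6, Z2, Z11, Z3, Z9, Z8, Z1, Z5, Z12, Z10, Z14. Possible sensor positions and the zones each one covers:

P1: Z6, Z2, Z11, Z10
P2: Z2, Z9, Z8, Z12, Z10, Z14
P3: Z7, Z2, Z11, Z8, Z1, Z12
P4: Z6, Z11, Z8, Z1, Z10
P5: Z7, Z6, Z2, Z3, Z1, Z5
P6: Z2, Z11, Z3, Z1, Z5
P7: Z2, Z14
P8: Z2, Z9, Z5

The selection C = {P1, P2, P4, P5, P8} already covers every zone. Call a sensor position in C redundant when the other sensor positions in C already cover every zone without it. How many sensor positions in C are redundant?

Drop P1: the rest still cover every zone — redundant.
Drop P2: Z12, Z14 uncovered — not redundant.
Drop P4: the rest still cover every zone — redundant.
Drop P5: Z7, Z3 uncovered — not redundant.
Drop P8: the rest still cover every zone — redundant.
3 redundant: P1, P4, P8.

3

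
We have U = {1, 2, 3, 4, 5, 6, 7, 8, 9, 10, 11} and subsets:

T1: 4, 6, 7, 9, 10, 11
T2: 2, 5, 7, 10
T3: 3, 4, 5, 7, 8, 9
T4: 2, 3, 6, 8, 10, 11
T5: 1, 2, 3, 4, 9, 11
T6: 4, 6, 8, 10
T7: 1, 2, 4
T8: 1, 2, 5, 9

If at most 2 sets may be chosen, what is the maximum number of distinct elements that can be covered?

Choosing T3, T4 covers {2, 3, 4, 5, 6, 7, 8, 9, 10, 11} — 10 elements.
No choice of 2 sets does better; here 1 is left uncovered.

10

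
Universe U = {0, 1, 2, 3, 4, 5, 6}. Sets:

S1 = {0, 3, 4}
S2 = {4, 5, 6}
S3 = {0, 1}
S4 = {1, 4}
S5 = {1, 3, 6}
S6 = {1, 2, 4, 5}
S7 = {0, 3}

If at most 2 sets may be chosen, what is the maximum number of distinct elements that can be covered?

Choosing S1, S6 covers {0, 1, 2, 3, 4, 5} — 6 elements.
No choice of 2 sets does better; here 6 is left uncovered.

6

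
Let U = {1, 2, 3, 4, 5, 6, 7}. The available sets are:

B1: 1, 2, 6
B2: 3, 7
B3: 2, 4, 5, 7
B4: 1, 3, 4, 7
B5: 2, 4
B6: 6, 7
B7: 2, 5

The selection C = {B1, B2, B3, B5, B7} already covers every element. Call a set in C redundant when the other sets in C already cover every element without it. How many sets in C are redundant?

3

Drop B1: 1, 6 uncovered — not redundant.
Drop B2: 3 uncovered — not redundant.
Drop B3: the rest still cover every element — redundant.
Drop B5: the rest still cover every element — redundant.
Drop B7: the rest still cover every element — redundant.
3 redundant: B3, B5, B7.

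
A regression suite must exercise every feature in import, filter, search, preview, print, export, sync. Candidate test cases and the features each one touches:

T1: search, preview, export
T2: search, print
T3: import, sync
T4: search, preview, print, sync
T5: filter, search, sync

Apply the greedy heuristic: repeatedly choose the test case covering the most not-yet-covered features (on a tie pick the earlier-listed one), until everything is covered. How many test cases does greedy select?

Pick 1: T4 covers 4 new features (search, preview, print, sync).
Pick 2: T1 covers 1 new features (export).
Pick 3: T3 covers 1 new features (import).
Pick 4: T5 covers 1 new features (filter).
Greedy uses 4 test cases.

4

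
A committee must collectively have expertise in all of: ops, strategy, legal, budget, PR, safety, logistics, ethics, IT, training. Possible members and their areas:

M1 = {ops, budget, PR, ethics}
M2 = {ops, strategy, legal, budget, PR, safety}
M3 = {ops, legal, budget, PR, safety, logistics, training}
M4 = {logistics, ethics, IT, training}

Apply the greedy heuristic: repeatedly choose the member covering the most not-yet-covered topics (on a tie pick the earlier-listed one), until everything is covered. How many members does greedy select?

Pick 1: M3 covers 7 new topics (ops, legal, budget, PR, safety, logistics, training).
Pick 2: M4 covers 2 new topics (ethics, IT).
Pick 3: M2 covers 1 new topics (strategy).
Greedy uses 3 members. (The true minimum is 2.)

3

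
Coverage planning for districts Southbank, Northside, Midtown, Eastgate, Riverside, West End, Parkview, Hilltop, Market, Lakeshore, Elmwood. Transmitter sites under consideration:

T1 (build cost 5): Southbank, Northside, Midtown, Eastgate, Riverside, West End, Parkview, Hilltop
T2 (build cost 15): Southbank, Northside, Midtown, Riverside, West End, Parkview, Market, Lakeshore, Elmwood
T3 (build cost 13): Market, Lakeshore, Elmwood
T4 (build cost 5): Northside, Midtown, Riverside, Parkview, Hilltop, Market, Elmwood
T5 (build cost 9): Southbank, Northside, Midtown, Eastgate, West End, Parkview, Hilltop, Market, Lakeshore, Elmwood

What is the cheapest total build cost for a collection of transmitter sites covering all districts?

14

T1, T5 cover every district at build cost 5 + 9 = 14.
Any cover uses at least 2 transmitter sites; among all covering selections none totals below 14.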